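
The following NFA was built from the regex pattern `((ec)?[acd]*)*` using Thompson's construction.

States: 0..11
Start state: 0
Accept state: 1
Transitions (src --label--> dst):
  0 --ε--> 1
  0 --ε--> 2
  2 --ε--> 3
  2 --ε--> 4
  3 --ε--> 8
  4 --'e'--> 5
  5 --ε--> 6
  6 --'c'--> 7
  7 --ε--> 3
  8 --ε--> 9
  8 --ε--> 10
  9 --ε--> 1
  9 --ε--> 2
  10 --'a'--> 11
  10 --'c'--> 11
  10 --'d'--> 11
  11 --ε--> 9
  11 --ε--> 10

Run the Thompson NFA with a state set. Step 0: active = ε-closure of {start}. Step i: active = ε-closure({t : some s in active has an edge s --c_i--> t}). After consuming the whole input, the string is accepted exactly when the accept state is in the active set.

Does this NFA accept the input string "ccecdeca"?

Answer: ACCEPT

Trace:
initial (ε-close {0}): {0,1,2,3,4,8,9,10}
'c' @ 1: {1,2,3,4,8,9,10,11}  (accept∈set)
'c' @ 2: {1,2,3,4,8,9,10,11}  (accept∈set)
'e' @ 3: {5,6}
'c' @ 4: {1,2,3,4,7,8,9,10}  (accept∈set)
'd' @ 5: {1,2,3,4,8,9,10,11}  (accept∈set)
'e' @ 6: {5,6}
'c' @ 7: {1,2,3,4,7,8,9,10}  (accept∈set)
'a' @ 8: {1,2,3,4,8,9,10,11}  (accept∈set)
end set {1,2,3,4,8,9,10,11} — state 1 in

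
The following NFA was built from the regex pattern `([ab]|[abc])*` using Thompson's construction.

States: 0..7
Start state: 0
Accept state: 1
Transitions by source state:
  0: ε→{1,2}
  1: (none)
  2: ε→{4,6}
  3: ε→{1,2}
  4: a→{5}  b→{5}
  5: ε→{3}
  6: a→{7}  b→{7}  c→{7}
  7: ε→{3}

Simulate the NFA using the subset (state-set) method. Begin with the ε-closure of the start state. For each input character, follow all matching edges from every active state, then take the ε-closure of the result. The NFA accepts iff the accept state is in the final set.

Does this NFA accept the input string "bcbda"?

start: ε-closure({0}) = {0,1,2,4,6}
'b' @ 1: {1,2,3,4,5,6,7}  [accepting]
'c' @ 2: {1,2,3,4,6,7}  [accepting]
'b' @ 3: {1,2,3,4,5,6,7}  [accepting]
'd' @ 4: {}  — dead — no transitions
rest 'a' ignored (set empty)
end set {} — state 1 not in

Answer: REJECT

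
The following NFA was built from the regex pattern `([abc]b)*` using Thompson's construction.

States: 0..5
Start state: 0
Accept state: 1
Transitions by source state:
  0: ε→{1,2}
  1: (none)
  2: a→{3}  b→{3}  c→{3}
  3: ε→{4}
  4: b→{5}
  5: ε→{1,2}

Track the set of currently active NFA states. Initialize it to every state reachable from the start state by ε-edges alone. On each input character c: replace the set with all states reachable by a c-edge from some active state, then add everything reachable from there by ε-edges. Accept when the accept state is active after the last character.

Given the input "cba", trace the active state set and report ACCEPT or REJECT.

Answer: REJECT

Trace:
start: ε-closure({0}) = {0,1,2}
'c' @ 1: {3,4}
'b' @ 2: {1,2,5}  [accepting]
'a' @ 3: {3,4}
after full input: {3,4}  (accept=1 not in)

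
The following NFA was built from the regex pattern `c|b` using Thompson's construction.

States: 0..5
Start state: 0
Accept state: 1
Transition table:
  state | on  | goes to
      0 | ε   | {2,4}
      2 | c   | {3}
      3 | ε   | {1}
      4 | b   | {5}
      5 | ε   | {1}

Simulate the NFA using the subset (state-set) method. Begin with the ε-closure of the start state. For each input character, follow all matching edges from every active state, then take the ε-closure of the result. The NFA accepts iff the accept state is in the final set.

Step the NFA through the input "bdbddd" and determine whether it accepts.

S₀ = ε-closure({0}) = {0,2,4}
'b' @ 1: {1,5}  (accept∈set)
'd' @ 2: {}  — dead — no transitions
rest 'bddd' ignored (set empty)
after full input: {}  (accept=1 not in)

Answer: REJECT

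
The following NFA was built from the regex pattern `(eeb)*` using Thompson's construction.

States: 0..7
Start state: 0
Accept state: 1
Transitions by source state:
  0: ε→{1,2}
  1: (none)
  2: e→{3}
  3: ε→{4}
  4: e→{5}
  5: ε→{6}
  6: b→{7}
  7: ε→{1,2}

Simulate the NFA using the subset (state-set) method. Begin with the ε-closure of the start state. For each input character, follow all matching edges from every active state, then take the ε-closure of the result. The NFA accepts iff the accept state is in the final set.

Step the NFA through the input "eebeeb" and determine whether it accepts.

S₀ = ε-closure({0}) = {0,1,2}
'e' @ 1: {3,4}
'e' @ 2: {5,6}
'b' @ 3: {1,2,7}  (accept∈set)
'e' @ 4: {3,4}
'e' @ 5: {5,6}
'b' @ 6: {1,2,7}  (accept∈set)
after full input: {1,2,7}  (accept=1 in)

Answer: ACCEPT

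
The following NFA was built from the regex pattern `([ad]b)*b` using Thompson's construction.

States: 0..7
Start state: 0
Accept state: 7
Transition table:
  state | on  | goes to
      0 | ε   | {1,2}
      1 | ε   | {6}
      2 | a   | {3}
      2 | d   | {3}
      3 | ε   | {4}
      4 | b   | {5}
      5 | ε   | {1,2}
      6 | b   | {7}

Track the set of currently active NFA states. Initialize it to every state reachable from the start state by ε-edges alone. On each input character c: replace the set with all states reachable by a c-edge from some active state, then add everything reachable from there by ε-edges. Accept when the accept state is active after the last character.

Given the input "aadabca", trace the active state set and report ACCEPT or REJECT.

start: ε-closure({0}) = {0,1,2,6}
'a' @ 1: {3,4}
'a' @ 2: {}  — state set empty
rest 'dabca' ignored (set empty)
end set {} — state 7 not in

Answer: REJECT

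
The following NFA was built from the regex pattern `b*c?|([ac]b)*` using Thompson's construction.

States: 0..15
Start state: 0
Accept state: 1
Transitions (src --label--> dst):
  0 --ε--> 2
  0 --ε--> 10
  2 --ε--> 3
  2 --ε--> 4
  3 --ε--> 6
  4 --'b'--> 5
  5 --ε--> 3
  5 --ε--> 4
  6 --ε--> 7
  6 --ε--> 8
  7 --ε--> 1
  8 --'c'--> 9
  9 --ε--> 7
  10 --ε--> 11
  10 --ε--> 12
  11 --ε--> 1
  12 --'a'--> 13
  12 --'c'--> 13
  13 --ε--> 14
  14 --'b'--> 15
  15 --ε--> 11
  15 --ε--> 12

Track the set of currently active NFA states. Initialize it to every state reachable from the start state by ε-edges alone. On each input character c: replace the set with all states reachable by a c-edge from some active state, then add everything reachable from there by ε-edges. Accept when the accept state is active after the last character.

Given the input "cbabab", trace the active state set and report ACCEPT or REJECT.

S₀ = ε-closure({0}) = {0,1,2,3,4,6,7,8,10,11,12}
'c' @ 1: {1,7,9,13,14}  [accepting]
'b' @ 2: {1,11,12,15}  [accepting]
'a' @ 3: {13,14}
'b' @ 4: {1,11,12,15}  [accepting]
'a' @ 5: {13,14}
'b' @ 6: {1,11,12,15}  [accepting]
after full input: {1,11,12,15}  (accept=1 in)

Answer: ACCEPT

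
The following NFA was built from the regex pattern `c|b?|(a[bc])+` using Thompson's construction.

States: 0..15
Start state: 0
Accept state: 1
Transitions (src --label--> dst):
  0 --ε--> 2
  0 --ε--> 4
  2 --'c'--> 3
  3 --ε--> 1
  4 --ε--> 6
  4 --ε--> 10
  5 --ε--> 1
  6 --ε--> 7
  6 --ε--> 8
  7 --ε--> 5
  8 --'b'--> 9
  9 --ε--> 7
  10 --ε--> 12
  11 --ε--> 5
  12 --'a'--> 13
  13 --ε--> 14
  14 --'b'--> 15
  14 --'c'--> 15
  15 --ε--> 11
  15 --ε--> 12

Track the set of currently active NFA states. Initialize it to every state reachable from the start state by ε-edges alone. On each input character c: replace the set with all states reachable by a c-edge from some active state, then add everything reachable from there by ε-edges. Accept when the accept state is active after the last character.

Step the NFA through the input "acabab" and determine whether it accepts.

S₀ = ε-closure({0}) = {0,1,2,4,5,6,7,8,10,12}
'a' @ 1: {13,14}
'c' @ 2: {1,5,11,12,15}  (accept∈set)
'a' @ 3: {13,14}
'b' @ 4: {1,5,11,12,15}  (accept∈set)
'a' @ 5: {13,14}
'b' @ 6: {1,5,11,12,15}  (accept∈set)
end set {1,5,11,12,15} — state 1 in

Answer: ACCEPT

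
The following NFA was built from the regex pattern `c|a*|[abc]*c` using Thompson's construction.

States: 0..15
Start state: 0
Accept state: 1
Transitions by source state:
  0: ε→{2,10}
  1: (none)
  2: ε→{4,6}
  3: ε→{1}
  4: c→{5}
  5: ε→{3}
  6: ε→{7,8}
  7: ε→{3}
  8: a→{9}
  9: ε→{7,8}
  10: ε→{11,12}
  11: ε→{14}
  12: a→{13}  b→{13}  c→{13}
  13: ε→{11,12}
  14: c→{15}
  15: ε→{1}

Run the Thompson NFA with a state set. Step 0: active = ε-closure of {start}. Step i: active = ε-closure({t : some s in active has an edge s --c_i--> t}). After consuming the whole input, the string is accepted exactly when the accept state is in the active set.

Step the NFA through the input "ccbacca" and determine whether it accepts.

initial (ε-close {0}): {0,1,2,3,4,6,7,8,10,11,12,14}
'c' @ 1: {1,3,5,11,12,13,14,15}  (accept∈set)
'c' @ 2: {1,11,12,13,14,15}  (accept∈set)
'b' @ 3: {11,12,13,14}
'a' @ 4: {11,12,13,14}
'c' @ 5: {1,11,12,13,14,15}  (accept∈set)
'c' @ 6: {1,11,12,13,14,15}  (accept∈set)
'a' @ 7: {11,12,13,14}
after full input: {11,12,13,14}  (accept=1 not in)

Answer: REJECT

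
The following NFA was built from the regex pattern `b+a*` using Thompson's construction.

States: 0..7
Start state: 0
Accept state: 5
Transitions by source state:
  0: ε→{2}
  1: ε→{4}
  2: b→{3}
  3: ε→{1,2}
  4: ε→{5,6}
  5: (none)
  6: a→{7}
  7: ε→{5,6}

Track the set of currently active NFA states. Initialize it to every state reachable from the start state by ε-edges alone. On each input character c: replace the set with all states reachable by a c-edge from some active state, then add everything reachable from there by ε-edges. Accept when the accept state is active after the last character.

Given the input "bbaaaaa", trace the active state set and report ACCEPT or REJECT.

S₀ = ε-closure({0}) = {0,2}
'b' @ 1: {1,2,3,4,5,6}  ✓accept
'b' @ 2: {1,2,3,4,5,6}  ✓accept
'a' @ 3: {5,6,7}  ✓accept
'a' @ 4: {5,6,7}  ✓accept
'a' @ 5: {5,6,7}  ✓accept
'a' @ 6: {5,6,7}  ✓accept
'a' @ 7: {5,6,7}  ✓accept
after full input: {5,6,7}  (accept=5 in)

Answer: ACCEPT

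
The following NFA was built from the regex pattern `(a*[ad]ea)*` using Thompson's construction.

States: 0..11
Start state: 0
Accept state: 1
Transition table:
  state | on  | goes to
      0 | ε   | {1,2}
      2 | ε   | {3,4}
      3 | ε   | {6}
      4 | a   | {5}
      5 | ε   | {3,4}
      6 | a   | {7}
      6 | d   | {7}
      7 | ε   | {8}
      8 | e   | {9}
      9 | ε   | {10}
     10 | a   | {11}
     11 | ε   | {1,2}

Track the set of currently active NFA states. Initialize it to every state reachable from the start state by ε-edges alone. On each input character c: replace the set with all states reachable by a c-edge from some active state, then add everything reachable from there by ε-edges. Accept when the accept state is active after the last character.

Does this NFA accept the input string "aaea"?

initial (ε-close {0}): {0,1,2,3,4,6}
'a' @ 1: {3,4,5,6,7,8}
'a' @ 2: {3,4,5,6,7,8}
'e' @ 3: {9,10}
'a' @ 4: {1,2,3,4,6,11}  ✓accept
end set {1,2,3,4,6,11} — state 1 in

Answer: ACCEPT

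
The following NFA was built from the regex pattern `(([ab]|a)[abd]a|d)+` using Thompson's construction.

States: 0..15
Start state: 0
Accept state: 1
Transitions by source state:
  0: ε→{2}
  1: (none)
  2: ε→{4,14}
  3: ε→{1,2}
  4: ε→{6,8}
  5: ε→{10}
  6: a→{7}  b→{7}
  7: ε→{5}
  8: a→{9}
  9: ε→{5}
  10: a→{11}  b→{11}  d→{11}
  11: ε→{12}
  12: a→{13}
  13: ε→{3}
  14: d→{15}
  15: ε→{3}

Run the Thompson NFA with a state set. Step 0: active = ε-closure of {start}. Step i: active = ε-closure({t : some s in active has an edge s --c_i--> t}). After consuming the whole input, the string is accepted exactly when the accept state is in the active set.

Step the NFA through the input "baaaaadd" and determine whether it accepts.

initial (ε-close {0}): {0,2,4,6,8,14}
'b' @ 1: {5,7,10}
'a' @ 2: {11,12}
'a' @ 3: {1,2,3,4,6,8,13,14}  ✓accept
'a' @ 4: {5,7,9,10}
'a' @ 5: {11,12}
'a' @ 6: {1,2,3,4,6,8,13,14}  ✓accept
'd' @ 7: {1,2,3,4,6,8,14,15}  ✓accept
'd' @ 8: {1,2,3,4,6,8,14,15}  ✓accept
after full input: {1,2,3,4,6,8,14,15}  (accept=1 in)

Answer: ACCEPT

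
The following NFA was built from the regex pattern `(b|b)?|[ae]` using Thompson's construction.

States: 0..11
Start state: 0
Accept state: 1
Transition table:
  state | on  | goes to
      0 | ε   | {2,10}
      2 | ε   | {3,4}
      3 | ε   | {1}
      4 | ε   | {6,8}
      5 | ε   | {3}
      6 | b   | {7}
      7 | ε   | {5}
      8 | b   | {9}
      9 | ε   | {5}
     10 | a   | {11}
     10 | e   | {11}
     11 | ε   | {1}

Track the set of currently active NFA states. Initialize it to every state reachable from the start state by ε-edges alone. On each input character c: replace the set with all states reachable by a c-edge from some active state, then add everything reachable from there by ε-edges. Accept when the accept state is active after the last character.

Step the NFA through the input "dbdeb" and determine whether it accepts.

S₀ = ε-closure({0}) = {0,1,2,3,4,6,8,10}
'd' @ 1: {}  — dead — no transitions
rest 'bdeb' ignored (set empty)
end set {} — state 1 not in

Answer: REJECT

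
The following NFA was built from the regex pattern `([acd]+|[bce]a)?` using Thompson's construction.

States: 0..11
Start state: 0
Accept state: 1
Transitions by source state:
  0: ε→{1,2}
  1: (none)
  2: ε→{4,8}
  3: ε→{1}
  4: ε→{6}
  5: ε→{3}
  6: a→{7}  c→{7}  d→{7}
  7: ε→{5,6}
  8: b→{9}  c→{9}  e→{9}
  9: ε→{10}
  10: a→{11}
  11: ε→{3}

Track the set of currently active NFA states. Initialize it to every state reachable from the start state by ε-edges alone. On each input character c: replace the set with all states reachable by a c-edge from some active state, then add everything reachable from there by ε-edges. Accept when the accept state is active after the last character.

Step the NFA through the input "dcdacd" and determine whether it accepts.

Answer: ACCEPT

Trace:
initial (ε-close {0}): {0,1,2,4,6,8}
'd' @ 1: {1,3,5,6,7}  (accept∈set)
'c' @ 2: {1,3,5,6,7}  (accept∈set)
'd' @ 3: {1,3,5,6,7}  (accept∈set)
'a' @ 4: {1,3,5,6,7}  (accept∈set)
'c' @ 5: {1,3,5,6,7}  (accept∈set)
'd' @ 6: {1,3,5,6,7}  (accept∈set)
end set {1,3,5,6,7} — state 1 in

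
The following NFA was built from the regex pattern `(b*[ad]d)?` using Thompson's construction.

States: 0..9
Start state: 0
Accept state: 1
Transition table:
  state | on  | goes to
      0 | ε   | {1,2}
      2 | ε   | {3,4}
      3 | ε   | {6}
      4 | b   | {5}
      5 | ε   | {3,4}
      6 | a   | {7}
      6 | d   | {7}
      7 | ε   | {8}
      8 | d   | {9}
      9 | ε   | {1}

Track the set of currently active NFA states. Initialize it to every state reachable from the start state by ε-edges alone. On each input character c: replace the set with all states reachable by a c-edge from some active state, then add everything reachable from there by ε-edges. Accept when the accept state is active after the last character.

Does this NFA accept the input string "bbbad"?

Answer: ACCEPT

Steps:
start: ε-closure({0}) = {0,1,2,3,4,6}
'b' @ 1: {3,4,5,6}
'b' @ 2: {3,4,5,6}
'b' @ 3: {3,4,5,6}
'a' @ 4: {7,8}
'd' @ 5: {1,9}  (accept∈set)
end set {1,9} — state 1 in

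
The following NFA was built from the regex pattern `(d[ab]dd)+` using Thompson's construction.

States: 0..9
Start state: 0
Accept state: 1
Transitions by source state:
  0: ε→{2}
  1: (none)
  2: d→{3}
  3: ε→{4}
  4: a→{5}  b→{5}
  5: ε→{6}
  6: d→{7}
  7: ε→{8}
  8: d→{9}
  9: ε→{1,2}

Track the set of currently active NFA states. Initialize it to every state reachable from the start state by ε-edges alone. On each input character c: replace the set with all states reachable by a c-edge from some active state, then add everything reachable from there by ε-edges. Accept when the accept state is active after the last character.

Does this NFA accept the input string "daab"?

Answer: REJECT

Trace:
start: ε-closure({0}) = {0,2}
'd' @ 1: {3,4}
'a' @ 2: {5,6}
'a' @ 3: {}  — dead — no transitions
rest 'b' ignored (set empty)
after full input: {}  (accept=1 not in)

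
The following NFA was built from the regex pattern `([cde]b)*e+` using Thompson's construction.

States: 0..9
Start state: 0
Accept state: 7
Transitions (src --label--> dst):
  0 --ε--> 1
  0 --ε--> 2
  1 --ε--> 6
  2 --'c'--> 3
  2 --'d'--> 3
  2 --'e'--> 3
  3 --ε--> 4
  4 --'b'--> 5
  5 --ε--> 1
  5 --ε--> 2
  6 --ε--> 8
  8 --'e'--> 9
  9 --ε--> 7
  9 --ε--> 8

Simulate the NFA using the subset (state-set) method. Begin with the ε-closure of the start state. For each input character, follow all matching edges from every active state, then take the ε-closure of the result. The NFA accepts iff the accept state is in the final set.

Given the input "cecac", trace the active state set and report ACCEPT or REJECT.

Answer: REJECT

Derivation:
S₀ = ε-closure({0}) = {0,1,2,6,8}
'c' @ 1: {3,4}
'e' @ 2: {}  — state set empty
rest 'cac' ignored (set empty)
after full input: {}  (accept=7 not in)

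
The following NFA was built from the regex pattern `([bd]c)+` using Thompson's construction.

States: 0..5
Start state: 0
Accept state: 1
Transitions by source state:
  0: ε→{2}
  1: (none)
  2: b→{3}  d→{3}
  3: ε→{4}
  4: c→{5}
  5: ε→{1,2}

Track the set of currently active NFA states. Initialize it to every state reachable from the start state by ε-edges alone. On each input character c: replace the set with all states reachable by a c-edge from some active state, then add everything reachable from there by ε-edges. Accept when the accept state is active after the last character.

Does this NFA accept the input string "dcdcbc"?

start: ε-closure({0}) = {0,2}
'd' @ 1: {3,4}
'c' @ 2: {1,2,5}  (accept∈set)
'd' @ 3: {3,4}
'c' @ 4: {1,2,5}  (accept∈set)
'b' @ 5: {3,4}
'c' @ 6: {1,2,5}  (accept∈set)
final: {1,2,5}; accept 1 in set

Answer: ACCEPT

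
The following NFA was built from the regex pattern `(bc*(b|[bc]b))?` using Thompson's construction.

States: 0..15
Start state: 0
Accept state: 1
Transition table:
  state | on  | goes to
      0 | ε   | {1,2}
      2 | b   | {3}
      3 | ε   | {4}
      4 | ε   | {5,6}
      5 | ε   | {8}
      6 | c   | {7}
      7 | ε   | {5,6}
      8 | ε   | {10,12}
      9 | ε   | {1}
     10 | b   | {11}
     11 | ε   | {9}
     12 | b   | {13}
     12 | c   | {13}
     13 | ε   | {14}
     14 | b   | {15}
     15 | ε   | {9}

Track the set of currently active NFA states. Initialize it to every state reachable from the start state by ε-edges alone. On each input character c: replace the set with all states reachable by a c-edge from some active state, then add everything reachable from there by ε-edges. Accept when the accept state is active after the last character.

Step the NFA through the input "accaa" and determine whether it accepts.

S₀ = ε-closure({0}) = {0,1,2}
'a' @ 1: {}  — dead — no transitions
rest 'ccaa' ignored (set empty)
end set {} — state 1 not in

Answer: REJECT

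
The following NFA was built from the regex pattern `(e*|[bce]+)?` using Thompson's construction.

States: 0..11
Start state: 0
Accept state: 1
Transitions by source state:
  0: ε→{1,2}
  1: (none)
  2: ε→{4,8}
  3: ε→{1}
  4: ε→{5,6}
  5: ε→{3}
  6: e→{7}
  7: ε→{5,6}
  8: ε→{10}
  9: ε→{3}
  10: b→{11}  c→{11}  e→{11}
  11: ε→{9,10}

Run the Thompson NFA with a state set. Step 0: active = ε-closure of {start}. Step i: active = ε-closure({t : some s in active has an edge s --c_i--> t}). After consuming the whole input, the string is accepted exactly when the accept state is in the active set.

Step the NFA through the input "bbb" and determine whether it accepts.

Answer: ACCEPT

Derivation:
initial (ε-close {0}): {0,1,2,3,4,5,6,8,10}
'b' @ 1: {1,3,9,10,11}  [accepting]
'b' @ 2: {1,3,9,10,11}  [accepting]
'b' @ 3: {1,3,9,10,11}  [accepting]
end set {1,3,9,10,11} — state 1 in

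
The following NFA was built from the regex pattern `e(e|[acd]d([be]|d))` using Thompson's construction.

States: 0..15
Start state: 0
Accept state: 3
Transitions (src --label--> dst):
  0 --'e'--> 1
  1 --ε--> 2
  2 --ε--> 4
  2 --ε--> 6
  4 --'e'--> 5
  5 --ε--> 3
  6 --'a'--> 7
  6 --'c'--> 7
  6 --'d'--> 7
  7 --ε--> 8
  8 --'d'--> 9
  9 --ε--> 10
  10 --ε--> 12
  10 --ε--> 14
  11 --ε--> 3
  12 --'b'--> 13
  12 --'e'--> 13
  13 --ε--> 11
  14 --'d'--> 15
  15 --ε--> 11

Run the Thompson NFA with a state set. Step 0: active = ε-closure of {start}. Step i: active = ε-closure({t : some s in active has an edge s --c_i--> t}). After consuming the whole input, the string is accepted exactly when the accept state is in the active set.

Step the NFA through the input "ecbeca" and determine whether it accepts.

Answer: REJECT

Steps:
S₀ = ε-closure({0}) = {0}
'e' @ 1: {1,2,4,6}
'c' @ 2: {7,8}
'b' @ 3: {}  — no active states
rest 'eca' ignored (set empty)
final: {}; accept 3 not in set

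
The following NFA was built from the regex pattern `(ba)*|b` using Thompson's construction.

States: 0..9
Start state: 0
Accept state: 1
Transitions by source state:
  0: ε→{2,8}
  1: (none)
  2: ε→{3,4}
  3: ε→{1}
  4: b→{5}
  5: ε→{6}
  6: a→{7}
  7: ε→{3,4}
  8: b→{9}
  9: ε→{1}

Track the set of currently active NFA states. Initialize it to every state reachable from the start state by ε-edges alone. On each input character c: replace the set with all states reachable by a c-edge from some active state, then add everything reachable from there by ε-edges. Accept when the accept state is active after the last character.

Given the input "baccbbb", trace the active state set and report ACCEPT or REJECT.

Answer: REJECT

Trace:
S₀ = ε-closure({0}) = {0,1,2,3,4,8}
'b' @ 1: {1,5,6,9}  [accepting]
'a' @ 2: {1,3,4,7}  [accepting]
'c' @ 3: {}  — dead — no transitions
rest 'cbbb' ignored (set empty)
final: {}; accept 1 not in set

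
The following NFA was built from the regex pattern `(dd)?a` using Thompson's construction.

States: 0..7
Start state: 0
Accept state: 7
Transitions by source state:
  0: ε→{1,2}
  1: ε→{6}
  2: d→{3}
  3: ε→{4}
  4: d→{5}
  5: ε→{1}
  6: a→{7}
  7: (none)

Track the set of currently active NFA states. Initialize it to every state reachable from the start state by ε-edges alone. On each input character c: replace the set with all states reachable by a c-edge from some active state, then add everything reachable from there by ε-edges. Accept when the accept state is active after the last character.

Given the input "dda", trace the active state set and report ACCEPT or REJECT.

Answer: ACCEPT

Steps:
initial (ε-close {0}): {0,1,2,6}
'd' @ 1: {3,4}
'd' @ 2: {1,5,6}
'a' @ 3: {7}  ✓accept
final: {7}; accept 7 in set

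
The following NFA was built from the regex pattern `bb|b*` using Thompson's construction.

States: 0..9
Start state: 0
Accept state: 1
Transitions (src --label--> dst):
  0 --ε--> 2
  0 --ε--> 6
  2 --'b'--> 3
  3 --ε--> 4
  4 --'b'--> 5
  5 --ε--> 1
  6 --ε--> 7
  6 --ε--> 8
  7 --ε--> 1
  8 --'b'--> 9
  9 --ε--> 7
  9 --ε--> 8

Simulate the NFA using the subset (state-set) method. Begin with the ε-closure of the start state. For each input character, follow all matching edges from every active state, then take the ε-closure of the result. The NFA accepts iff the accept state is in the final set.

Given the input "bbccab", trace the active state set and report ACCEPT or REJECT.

S₀ = ε-closure({0}) = {0,1,2,6,7,8}
'b' @ 1: {1,3,4,7,8,9}  (accept∈set)
'b' @ 2: {1,5,7,8,9}  (accept∈set)
'c' @ 3: {}  — dead — no transitions
rest 'cab' ignored (set empty)
end set {} — state 1 not in

Answer: REJECT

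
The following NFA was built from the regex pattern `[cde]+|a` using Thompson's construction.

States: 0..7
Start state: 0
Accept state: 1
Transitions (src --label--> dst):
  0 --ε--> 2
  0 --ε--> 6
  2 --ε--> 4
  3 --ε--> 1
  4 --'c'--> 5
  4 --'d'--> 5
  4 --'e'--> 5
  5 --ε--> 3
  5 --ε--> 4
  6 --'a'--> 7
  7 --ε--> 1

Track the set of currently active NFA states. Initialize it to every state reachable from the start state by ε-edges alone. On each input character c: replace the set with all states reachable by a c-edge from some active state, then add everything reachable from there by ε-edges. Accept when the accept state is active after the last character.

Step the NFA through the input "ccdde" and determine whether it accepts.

Answer: ACCEPT

Trace:
start: ε-closure({0}) = {0,2,4,6}
'c' @ 1: {1,3,4,5}  ✓accept
'c' @ 2: {1,3,4,5}  ✓accept
'd' @ 3: {1,3,4,5}  ✓accept
'd' @ 4: {1,3,4,5}  ✓accept
'e' @ 5: {1,3,4,5}  ✓accept
final: {1,3,4,5}; accept 1 in set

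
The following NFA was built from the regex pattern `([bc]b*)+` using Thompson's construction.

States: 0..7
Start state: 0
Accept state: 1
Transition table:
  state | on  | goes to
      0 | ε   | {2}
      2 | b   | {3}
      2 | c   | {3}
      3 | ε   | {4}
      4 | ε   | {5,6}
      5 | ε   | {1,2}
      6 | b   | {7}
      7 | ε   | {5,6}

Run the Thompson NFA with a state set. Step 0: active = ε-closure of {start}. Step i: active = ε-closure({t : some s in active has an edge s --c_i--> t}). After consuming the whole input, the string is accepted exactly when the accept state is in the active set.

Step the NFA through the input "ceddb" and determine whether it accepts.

S₀ = ε-closure({0}) = {0,2}
'c' @ 1: {1,2,3,4,5,6}  [accepting]
'e' @ 2: {}  — state set empty
rest 'ddb' ignored (set empty)
after full input: {}  (accept=1 not in)

Answer: REJECT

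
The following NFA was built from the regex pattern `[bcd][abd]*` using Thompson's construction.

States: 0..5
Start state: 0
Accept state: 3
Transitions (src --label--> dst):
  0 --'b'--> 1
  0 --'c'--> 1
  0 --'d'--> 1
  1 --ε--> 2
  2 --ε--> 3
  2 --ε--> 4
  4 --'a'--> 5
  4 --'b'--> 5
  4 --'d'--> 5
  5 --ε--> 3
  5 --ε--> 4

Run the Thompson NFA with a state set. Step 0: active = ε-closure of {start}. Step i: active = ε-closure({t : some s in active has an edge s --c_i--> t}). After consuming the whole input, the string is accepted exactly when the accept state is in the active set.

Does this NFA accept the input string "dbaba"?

S₀ = ε-closure({0}) = {0}
'd' @ 1: {1,2,3,4}  ✓accept
'b' @ 2: {3,4,5}  ✓accept
'a' @ 3: {3,4,5}  ✓accept
'b' @ 4: {3,4,5}  ✓accept
'a' @ 5: {3,4,5}  ✓accept
after full input: {3,4,5}  (accept=3 in)

Answer: ACCEPT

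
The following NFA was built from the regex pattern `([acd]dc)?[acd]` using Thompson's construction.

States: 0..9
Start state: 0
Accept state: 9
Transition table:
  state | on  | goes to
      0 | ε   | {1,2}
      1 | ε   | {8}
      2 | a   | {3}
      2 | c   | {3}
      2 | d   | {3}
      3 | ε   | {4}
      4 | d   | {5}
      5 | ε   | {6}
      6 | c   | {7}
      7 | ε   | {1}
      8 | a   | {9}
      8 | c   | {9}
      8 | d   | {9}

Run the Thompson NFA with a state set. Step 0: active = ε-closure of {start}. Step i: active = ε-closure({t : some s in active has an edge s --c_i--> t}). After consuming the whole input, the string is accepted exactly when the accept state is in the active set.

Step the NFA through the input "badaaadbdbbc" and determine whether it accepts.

Answer: REJECT

Derivation:
initial (ε-close {0}): {0,1,2,8}
'b' @ 1: {}  — dead — no transitions
rest 'adaaadbdbbc' ignored (set empty)
final: {}; accept 9 not in set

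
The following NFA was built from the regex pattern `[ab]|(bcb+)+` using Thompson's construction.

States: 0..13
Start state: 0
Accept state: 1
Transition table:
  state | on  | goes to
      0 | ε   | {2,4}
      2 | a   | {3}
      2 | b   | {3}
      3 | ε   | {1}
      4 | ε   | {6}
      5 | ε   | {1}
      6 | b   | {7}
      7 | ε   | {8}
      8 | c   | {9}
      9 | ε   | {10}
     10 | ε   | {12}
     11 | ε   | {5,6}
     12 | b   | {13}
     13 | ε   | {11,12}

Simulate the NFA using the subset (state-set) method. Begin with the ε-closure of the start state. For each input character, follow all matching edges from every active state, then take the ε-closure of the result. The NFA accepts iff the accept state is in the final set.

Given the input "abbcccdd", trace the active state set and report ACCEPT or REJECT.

S₀ = ε-closure({0}) = {0,2,4,6}
'a' @ 1: {1,3}  ✓accept
'b' @ 2: {}  — no active states
rest 'bcccdd' ignored (set empty)
final: {}; accept 1 not in set

Answer: REJECT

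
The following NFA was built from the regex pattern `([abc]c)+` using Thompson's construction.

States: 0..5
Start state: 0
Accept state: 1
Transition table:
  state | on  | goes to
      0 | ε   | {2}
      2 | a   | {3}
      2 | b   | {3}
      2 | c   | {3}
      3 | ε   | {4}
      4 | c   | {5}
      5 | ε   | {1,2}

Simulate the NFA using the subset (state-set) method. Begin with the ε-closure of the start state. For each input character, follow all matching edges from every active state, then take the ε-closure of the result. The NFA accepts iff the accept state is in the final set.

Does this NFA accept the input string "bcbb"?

Answer: REJECT

Trace:
start: ε-closure({0}) = {0,2}
'b' @ 1: {3,4}
'c' @ 2: {1,2,5}  [accepting]
'b' @ 3: {3,4}
'b' @ 4: {}  — state set empty
after full input: {}  (accept=1 not in)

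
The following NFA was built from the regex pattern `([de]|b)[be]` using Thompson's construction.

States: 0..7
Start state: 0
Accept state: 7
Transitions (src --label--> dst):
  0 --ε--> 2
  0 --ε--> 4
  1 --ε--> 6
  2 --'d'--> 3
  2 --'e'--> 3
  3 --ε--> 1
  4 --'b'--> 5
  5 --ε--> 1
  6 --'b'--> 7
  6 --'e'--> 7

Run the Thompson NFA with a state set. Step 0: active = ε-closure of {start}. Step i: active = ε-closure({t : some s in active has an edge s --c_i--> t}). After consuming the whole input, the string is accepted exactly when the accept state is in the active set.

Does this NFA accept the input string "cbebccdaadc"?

S₀ = ε-closure({0}) = {0,2,4}
'c' @ 1: {}  — dead — no transitions
rest 'bebccdaadc' ignored (set empty)
end set {} — state 7 not in

Answer: REJECT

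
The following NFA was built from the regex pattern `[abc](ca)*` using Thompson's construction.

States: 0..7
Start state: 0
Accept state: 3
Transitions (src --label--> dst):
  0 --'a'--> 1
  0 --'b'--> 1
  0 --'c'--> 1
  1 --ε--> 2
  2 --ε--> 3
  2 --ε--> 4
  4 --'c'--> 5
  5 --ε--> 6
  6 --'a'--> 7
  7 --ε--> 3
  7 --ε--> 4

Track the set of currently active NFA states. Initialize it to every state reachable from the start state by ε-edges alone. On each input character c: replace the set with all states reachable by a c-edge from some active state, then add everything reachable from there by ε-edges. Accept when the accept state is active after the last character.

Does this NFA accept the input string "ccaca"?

Answer: ACCEPT

Derivation:
start: ε-closure({0}) = {0}
'c' @ 1: {1,2,3,4}  [accepting]
'c' @ 2: {5,6}
'a' @ 3: {3,4,7}  [accepting]
'c' @ 4: {5,6}
'a' @ 5: {3,4,7}  [accepting]
after full input: {3,4,7}  (accept=3 in)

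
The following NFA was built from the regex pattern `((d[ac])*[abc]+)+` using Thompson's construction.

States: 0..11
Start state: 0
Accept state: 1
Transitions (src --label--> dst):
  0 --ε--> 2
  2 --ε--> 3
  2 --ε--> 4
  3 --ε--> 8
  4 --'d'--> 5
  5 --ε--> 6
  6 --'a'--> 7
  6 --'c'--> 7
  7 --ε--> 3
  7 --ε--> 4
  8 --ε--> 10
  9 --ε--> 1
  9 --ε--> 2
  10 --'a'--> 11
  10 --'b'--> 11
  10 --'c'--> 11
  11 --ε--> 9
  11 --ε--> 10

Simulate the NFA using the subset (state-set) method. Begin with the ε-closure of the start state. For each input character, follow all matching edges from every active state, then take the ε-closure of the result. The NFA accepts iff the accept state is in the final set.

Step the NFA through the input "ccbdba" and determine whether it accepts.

Answer: REJECT

Trace:
S₀ = ε-closure({0}) = {0,2,3,4,8,10}
'c' @ 1: {1,2,3,4,8,9,10,11}  ✓accept
'c' @ 2: {1,2,3,4,8,9,10,11}  ✓accept
'b' @ 3: {1,2,3,4,8,9,10,11}  ✓accept
'd' @ 4: {5,6}
'b' @ 5: {}  — no active states
rest 'a' ignored (set empty)
end set {} — state 1 not in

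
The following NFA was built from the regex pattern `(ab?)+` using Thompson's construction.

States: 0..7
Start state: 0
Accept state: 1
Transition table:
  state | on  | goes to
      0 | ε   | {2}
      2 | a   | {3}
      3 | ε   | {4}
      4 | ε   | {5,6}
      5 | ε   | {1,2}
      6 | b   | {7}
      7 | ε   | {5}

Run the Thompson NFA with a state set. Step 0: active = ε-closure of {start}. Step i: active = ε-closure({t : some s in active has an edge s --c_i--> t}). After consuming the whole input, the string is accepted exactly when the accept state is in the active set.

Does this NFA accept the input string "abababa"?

Answer: ACCEPT

Trace:
initial (ε-close {0}): {0,2}
'a' @ 1: {1,2,3,4,5,6}  ✓accept
'b' @ 2: {1,2,5,7}  ✓accept
'a' @ 3: {1,2,3,4,5,6}  ✓accept
'b' @ 4: {1,2,5,7}  ✓accept
'a' @ 5: {1,2,3,4,5,6}  ✓accept
'b' @ 6: {1,2,5,7}  ✓accept
'a' @ 7: {1,2,3,4,5,6}  ✓accept
final: {1,2,3,4,5,6}; accept 1 in set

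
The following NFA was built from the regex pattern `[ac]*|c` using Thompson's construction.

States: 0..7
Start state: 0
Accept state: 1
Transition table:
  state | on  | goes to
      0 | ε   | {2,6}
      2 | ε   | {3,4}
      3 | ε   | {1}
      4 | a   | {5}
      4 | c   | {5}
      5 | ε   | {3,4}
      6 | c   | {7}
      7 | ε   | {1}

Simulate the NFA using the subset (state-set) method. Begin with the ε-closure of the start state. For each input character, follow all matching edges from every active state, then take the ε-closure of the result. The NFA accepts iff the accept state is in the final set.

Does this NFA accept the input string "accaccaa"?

Answer: ACCEPT

Derivation:
initial (ε-close {0}): {0,1,2,3,4,6}
'a' @ 1: {1,3,4,5}  ✓accept
'c' @ 2: {1,3,4,5}  ✓accept
'c' @ 3: {1,3,4,5}  ✓accept
'a' @ 4: {1,3,4,5}  ✓accept
'c' @ 5: {1,3,4,5}  ✓accept
'c' @ 6: {1,3,4,5}  ✓accept
'a' @ 7: {1,3,4,5}  ✓accept
'a' @ 8: {1,3,4,5}  ✓accept
after full input: {1,3,4,5}  (accept=1 in)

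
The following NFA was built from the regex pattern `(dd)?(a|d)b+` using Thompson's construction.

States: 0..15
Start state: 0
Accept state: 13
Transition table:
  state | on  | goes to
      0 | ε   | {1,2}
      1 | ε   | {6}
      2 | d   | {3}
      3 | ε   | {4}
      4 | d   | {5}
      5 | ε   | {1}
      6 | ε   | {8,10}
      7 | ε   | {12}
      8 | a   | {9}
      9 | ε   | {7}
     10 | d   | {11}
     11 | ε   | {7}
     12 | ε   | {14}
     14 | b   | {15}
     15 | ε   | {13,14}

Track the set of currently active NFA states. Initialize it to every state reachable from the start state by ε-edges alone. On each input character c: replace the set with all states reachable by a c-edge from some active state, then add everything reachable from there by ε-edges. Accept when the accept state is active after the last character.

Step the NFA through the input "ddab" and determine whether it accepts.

start: ε-closure({0}) = {0,1,2,6,8,10}
'd' @ 1: {3,4,7,11,12,14}
'd' @ 2: {1,5,6,8,10}
'a' @ 3: {7,9,12,14}
'b' @ 4: {13,14,15}  [accepting]
final: {13,14,15}; accept 13 in set

Answer: ACCEPT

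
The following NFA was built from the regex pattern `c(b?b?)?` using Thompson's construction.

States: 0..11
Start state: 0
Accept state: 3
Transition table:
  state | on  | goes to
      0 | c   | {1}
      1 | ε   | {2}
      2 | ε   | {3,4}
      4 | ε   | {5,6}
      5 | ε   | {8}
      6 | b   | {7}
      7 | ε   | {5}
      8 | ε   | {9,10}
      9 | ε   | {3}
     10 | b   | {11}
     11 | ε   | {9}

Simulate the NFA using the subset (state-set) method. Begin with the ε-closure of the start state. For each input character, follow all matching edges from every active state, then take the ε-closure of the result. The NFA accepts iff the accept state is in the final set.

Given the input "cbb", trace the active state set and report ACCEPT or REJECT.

Answer: ACCEPT

Derivation:
S₀ = ε-closure({0}) = {0}
'c' @ 1: {1,2,3,4,5,6,8,9,10}  (accept∈set)
'b' @ 2: {3,5,7,8,9,10,11}  (accept∈set)
'b' @ 3: {3,9,11}  (accept∈set)
end set {3,9,11} — state 3 in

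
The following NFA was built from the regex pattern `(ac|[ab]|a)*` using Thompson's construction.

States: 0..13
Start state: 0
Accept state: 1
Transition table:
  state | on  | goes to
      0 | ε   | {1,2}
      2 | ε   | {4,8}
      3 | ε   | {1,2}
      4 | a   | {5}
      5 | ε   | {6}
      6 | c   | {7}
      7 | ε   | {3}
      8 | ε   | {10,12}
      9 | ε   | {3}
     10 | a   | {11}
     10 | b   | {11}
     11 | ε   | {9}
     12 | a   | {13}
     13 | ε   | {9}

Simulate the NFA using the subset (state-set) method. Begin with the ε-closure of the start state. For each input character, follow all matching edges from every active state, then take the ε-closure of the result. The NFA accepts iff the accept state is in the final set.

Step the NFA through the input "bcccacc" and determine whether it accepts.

initial (ε-close {0}): {0,1,2,4,8,10,12}
'b' @ 1: {1,2,3,4,8,9,10,11,12}  (accept∈set)
'c' @ 2: {}  — dead — no transitions
rest 'ccacc' ignored (set empty)
end set {} — state 1 not in

Answer: REJECT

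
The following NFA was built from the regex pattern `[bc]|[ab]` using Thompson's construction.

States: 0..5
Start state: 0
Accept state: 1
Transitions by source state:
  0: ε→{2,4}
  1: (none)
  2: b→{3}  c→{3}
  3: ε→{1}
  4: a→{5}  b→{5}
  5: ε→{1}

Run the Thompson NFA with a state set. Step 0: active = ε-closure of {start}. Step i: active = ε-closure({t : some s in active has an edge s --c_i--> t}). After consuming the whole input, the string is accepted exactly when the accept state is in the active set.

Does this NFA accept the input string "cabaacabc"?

Answer: REJECT

Trace:
initial (ε-close {0}): {0,2,4}
'c' @ 1: {1,3}  ✓accept
'a' @ 2: {}  — dead — no transitions
rest 'baacabc' ignored (set empty)
end set {} — state 1 not in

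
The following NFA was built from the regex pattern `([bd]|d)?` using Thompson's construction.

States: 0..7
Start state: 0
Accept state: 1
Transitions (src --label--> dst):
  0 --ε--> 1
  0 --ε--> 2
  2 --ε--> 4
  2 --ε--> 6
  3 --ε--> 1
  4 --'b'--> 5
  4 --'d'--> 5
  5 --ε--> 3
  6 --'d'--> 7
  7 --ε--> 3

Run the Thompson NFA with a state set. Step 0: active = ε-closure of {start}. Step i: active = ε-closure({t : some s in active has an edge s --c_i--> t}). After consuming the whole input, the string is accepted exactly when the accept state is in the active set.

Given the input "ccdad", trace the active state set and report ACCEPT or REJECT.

Answer: REJECT

Trace:
start: ε-closure({0}) = {0,1,2,4,6}
'c' @ 1: {}  — state set empty
rest 'cdad' ignored (set empty)
end set {} — state 1 not in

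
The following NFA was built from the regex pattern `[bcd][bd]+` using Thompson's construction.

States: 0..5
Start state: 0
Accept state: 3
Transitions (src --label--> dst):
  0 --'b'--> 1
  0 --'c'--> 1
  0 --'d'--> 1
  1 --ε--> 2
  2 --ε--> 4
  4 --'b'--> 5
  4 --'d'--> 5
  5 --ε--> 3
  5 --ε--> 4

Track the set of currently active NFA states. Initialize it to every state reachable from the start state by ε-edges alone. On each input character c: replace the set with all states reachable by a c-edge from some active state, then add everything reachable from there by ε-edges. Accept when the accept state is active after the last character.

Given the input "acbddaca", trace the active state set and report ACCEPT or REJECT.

Answer: REJECT

Trace:
initial (ε-close {0}): {0}
'a' @ 1: {}  — state set empty
rest 'cbddaca' ignored (set empty)
final: {}; accept 3 not in set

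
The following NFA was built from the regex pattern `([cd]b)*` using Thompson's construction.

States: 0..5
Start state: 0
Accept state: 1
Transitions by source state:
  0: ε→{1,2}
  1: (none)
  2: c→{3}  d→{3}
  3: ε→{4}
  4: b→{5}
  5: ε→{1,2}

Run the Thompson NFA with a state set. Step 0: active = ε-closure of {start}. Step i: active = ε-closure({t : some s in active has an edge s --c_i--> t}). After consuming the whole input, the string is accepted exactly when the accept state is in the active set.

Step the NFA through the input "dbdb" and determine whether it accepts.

start: ε-closure({0}) = {0,1,2}
'd' @ 1: {3,4}
'b' @ 2: {1,2,5}  [accepting]
'd' @ 3: {3,4}
'b' @ 4: {1,2,5}  [accepting]
after full input: {1,2,5}  (accept=1 in)

Answer: ACCEPT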